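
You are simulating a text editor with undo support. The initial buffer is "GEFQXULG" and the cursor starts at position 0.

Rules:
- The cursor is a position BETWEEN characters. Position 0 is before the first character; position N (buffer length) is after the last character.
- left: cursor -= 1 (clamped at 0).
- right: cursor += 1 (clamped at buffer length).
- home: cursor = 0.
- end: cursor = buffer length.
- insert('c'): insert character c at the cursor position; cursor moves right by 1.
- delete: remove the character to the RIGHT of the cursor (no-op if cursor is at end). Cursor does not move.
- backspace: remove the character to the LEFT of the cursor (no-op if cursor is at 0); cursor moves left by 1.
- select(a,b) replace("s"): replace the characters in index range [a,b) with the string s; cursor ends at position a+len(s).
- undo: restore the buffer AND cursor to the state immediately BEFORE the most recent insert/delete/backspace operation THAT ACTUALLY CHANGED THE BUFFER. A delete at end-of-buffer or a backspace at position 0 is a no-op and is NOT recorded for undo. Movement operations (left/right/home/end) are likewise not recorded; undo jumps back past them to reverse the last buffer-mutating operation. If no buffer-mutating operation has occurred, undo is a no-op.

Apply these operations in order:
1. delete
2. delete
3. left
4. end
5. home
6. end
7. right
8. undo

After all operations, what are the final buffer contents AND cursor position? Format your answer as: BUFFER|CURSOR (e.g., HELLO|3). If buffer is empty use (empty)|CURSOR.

After op 1 (delete): buf='EFQXULG' cursor=0
After op 2 (delete): buf='FQXULG' cursor=0
After op 3 (left): buf='FQXULG' cursor=0
After op 4 (end): buf='FQXULG' cursor=6
After op 5 (home): buf='FQXULG' cursor=0
After op 6 (end): buf='FQXULG' cursor=6
After op 7 (right): buf='FQXULG' cursor=6
After op 8 (undo): buf='EFQXULG' cursor=0

Answer: EFQXULG|0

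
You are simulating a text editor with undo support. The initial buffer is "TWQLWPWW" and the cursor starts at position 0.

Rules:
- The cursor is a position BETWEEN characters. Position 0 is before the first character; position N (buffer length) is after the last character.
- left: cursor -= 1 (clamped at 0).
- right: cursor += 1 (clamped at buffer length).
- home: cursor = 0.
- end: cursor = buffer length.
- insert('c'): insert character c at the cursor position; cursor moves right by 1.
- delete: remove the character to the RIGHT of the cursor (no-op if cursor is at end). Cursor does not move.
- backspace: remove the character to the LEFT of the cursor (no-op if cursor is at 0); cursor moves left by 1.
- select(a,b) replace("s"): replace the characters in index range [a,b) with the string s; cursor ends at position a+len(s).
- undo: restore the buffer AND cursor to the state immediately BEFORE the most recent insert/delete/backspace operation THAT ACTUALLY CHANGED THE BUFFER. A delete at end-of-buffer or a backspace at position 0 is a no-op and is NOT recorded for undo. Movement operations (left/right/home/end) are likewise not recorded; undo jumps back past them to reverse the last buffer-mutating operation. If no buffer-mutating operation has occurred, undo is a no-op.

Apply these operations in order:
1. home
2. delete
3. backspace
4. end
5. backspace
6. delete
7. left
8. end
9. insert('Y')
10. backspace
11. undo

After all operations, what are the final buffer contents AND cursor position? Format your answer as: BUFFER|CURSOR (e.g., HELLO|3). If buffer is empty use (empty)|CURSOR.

Answer: WQLWPWY|7

Derivation:
After op 1 (home): buf='TWQLWPWW' cursor=0
After op 2 (delete): buf='WQLWPWW' cursor=0
After op 3 (backspace): buf='WQLWPWW' cursor=0
After op 4 (end): buf='WQLWPWW' cursor=7
After op 5 (backspace): buf='WQLWPW' cursor=6
After op 6 (delete): buf='WQLWPW' cursor=6
After op 7 (left): buf='WQLWPW' cursor=5
After op 8 (end): buf='WQLWPW' cursor=6
After op 9 (insert('Y')): buf='WQLWPWY' cursor=7
After op 10 (backspace): buf='WQLWPW' cursor=6
After op 11 (undo): buf='WQLWPWY' cursor=7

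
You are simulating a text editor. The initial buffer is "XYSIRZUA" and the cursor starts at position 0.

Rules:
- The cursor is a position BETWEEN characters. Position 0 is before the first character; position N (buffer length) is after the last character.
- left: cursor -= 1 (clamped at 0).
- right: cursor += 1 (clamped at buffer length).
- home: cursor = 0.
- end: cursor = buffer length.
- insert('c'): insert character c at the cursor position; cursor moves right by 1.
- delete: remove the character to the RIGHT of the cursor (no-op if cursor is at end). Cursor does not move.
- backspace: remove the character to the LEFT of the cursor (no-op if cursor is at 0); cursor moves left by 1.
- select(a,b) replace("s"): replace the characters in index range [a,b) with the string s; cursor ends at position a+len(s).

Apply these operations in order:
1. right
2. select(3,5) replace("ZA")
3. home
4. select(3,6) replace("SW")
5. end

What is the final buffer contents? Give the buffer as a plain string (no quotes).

Answer: XYSSWUA

Derivation:
After op 1 (right): buf='XYSIRZUA' cursor=1
After op 2 (select(3,5) replace("ZA")): buf='XYSZAZUA' cursor=5
After op 3 (home): buf='XYSZAZUA' cursor=0
After op 4 (select(3,6) replace("SW")): buf='XYSSWUA' cursor=5
After op 5 (end): buf='XYSSWUA' cursor=7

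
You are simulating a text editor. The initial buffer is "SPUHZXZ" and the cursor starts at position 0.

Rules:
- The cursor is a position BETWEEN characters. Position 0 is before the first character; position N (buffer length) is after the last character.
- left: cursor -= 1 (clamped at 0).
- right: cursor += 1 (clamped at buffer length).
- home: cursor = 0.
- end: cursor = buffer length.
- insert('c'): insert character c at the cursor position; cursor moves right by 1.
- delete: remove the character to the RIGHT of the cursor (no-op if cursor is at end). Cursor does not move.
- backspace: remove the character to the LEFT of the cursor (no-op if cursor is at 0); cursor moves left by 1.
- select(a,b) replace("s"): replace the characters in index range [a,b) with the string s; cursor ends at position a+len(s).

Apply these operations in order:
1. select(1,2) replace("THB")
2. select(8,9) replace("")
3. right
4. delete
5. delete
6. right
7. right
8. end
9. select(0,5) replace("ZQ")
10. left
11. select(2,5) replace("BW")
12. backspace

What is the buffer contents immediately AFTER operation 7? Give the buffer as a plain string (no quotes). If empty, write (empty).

Answer: STHBUHZX

Derivation:
After op 1 (select(1,2) replace("THB")): buf='STHBUHZXZ' cursor=4
After op 2 (select(8,9) replace("")): buf='STHBUHZX' cursor=8
After op 3 (right): buf='STHBUHZX' cursor=8
After op 4 (delete): buf='STHBUHZX' cursor=8
After op 5 (delete): buf='STHBUHZX' cursor=8
After op 6 (right): buf='STHBUHZX' cursor=8
After op 7 (right): buf='STHBUHZX' cursor=8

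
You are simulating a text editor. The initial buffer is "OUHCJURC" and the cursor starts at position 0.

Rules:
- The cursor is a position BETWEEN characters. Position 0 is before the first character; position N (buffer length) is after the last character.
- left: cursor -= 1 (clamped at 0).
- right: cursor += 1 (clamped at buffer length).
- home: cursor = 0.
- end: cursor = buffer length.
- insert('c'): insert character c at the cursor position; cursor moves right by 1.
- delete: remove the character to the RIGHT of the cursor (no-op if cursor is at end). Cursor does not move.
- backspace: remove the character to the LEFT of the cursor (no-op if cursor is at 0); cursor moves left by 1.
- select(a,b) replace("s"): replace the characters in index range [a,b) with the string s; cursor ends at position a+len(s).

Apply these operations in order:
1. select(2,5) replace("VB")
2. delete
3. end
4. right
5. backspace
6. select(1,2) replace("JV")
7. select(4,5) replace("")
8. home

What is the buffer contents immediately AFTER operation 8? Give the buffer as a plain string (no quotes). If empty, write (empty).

Answer: OJVVR

Derivation:
After op 1 (select(2,5) replace("VB")): buf='OUVBURC' cursor=4
After op 2 (delete): buf='OUVBRC' cursor=4
After op 3 (end): buf='OUVBRC' cursor=6
After op 4 (right): buf='OUVBRC' cursor=6
After op 5 (backspace): buf='OUVBR' cursor=5
After op 6 (select(1,2) replace("JV")): buf='OJVVBR' cursor=3
After op 7 (select(4,5) replace("")): buf='OJVVR' cursor=4
After op 8 (home): buf='OJVVR' cursor=0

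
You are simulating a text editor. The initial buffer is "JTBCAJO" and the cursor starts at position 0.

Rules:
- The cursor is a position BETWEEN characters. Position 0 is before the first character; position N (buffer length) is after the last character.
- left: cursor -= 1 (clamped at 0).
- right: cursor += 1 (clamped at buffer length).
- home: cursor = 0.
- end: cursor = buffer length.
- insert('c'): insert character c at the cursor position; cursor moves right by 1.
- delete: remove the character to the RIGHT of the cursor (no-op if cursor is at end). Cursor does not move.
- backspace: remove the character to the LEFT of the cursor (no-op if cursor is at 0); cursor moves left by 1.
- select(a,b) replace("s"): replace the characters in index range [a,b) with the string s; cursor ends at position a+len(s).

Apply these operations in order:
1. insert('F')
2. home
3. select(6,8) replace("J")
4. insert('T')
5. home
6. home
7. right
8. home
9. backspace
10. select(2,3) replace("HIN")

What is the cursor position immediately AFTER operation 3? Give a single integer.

Answer: 7

Derivation:
After op 1 (insert('F')): buf='FJTBCAJO' cursor=1
After op 2 (home): buf='FJTBCAJO' cursor=0
After op 3 (select(6,8) replace("J")): buf='FJTBCAJ' cursor=7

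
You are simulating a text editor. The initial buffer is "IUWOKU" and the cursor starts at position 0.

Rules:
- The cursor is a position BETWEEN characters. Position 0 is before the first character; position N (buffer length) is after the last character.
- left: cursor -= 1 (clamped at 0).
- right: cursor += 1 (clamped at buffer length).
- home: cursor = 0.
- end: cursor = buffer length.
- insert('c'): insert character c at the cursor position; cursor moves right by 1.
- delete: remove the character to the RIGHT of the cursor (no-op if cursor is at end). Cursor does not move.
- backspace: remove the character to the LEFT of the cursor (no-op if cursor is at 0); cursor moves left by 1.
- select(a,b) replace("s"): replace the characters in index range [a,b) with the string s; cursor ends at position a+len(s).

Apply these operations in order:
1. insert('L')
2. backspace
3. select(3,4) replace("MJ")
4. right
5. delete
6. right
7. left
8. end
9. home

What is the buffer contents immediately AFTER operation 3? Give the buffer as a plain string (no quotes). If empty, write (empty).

Answer: IUWMJKU

Derivation:
After op 1 (insert('L')): buf='LIUWOKU' cursor=1
After op 2 (backspace): buf='IUWOKU' cursor=0
After op 3 (select(3,4) replace("MJ")): buf='IUWMJKU' cursor=5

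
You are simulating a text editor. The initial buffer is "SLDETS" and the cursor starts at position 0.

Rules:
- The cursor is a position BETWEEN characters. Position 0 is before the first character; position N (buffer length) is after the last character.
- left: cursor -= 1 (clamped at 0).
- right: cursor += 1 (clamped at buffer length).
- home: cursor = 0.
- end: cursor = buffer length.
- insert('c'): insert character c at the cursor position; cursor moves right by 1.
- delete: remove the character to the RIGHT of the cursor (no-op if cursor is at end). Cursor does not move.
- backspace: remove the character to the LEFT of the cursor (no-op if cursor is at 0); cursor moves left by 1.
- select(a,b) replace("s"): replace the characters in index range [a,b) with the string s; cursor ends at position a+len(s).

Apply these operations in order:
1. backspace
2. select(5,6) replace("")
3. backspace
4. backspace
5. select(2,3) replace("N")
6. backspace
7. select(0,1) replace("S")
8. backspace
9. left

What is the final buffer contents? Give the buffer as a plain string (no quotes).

Answer: L

Derivation:
After op 1 (backspace): buf='SLDETS' cursor=0
After op 2 (select(5,6) replace("")): buf='SLDET' cursor=5
After op 3 (backspace): buf='SLDE' cursor=4
After op 4 (backspace): buf='SLD' cursor=3
After op 5 (select(2,3) replace("N")): buf='SLN' cursor=3
After op 6 (backspace): buf='SL' cursor=2
After op 7 (select(0,1) replace("S")): buf='SL' cursor=1
After op 8 (backspace): buf='L' cursor=0
After op 9 (left): buf='L' cursor=0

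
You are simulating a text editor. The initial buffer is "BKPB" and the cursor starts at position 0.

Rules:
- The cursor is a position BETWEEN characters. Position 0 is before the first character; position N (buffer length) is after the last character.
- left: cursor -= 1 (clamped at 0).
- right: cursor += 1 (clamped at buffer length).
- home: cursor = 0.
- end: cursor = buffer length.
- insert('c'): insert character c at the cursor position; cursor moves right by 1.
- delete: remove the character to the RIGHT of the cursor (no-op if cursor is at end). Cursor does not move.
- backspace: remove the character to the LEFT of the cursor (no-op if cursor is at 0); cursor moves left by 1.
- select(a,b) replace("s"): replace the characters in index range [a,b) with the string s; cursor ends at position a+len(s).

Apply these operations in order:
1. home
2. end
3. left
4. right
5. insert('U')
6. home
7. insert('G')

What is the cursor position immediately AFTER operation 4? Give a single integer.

Answer: 4

Derivation:
After op 1 (home): buf='BKPB' cursor=0
After op 2 (end): buf='BKPB' cursor=4
After op 3 (left): buf='BKPB' cursor=3
After op 4 (right): buf='BKPB' cursor=4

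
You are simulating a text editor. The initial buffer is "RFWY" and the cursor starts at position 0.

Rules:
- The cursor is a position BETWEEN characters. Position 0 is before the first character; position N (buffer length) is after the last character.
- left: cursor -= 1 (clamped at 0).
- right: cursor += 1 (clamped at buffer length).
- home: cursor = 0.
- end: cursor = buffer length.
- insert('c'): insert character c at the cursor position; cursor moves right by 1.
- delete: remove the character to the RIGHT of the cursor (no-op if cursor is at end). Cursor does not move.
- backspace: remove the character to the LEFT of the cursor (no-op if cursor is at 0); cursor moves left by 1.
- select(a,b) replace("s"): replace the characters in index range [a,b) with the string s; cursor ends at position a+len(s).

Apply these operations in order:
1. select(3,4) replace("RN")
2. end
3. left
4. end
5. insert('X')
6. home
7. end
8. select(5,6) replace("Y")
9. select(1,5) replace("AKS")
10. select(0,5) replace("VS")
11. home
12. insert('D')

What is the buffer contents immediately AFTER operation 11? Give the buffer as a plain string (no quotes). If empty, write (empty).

Answer: VS

Derivation:
After op 1 (select(3,4) replace("RN")): buf='RFWRN' cursor=5
After op 2 (end): buf='RFWRN' cursor=5
After op 3 (left): buf='RFWRN' cursor=4
After op 4 (end): buf='RFWRN' cursor=5
After op 5 (insert('X')): buf='RFWRNX' cursor=6
After op 6 (home): buf='RFWRNX' cursor=0
After op 7 (end): buf='RFWRNX' cursor=6
After op 8 (select(5,6) replace("Y")): buf='RFWRNY' cursor=6
After op 9 (select(1,5) replace("AKS")): buf='RAKSY' cursor=4
After op 10 (select(0,5) replace("VS")): buf='VS' cursor=2
After op 11 (home): buf='VS' cursor=0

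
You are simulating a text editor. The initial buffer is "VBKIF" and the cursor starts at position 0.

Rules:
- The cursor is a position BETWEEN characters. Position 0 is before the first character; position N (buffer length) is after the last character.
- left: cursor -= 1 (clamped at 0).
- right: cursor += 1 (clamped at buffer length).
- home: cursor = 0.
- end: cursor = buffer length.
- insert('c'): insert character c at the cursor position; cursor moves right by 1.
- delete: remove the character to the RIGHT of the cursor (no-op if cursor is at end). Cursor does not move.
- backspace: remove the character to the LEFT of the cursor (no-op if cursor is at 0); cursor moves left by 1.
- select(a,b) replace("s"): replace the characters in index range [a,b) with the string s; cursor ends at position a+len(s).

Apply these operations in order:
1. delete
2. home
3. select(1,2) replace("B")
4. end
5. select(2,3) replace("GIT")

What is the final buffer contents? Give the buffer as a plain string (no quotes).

Answer: BBGITF

Derivation:
After op 1 (delete): buf='BKIF' cursor=0
After op 2 (home): buf='BKIF' cursor=0
After op 3 (select(1,2) replace("B")): buf='BBIF' cursor=2
After op 4 (end): buf='BBIF' cursor=4
After op 5 (select(2,3) replace("GIT")): buf='BBGITF' cursor=5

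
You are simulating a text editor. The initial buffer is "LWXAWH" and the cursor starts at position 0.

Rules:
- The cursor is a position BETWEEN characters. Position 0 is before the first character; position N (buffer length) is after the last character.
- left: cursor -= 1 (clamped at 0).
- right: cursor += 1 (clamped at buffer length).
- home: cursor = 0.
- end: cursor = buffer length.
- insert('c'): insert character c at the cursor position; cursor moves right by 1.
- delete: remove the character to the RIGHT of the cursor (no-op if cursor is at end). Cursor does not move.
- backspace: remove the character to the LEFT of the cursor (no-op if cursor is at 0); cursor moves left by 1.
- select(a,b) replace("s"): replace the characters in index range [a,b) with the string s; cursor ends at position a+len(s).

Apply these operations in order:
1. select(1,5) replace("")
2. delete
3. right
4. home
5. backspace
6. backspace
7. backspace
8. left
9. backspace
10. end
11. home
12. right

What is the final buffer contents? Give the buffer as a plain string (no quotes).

After op 1 (select(1,5) replace("")): buf='LH' cursor=1
After op 2 (delete): buf='L' cursor=1
After op 3 (right): buf='L' cursor=1
After op 4 (home): buf='L' cursor=0
After op 5 (backspace): buf='L' cursor=0
After op 6 (backspace): buf='L' cursor=0
After op 7 (backspace): buf='L' cursor=0
After op 8 (left): buf='L' cursor=0
After op 9 (backspace): buf='L' cursor=0
After op 10 (end): buf='L' cursor=1
After op 11 (home): buf='L' cursor=0
After op 12 (right): buf='L' cursor=1

Answer: L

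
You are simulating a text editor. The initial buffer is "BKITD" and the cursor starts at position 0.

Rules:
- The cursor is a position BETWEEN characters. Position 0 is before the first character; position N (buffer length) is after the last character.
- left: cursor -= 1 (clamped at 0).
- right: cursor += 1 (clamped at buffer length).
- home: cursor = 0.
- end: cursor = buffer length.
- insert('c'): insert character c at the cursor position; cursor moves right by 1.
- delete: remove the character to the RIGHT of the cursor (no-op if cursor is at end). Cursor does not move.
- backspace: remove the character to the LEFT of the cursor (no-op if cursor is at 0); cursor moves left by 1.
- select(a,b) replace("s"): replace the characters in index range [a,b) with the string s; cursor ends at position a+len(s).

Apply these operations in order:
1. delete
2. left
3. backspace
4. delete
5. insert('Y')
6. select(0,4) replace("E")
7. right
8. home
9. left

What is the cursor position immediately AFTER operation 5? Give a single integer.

After op 1 (delete): buf='KITD' cursor=0
After op 2 (left): buf='KITD' cursor=0
After op 3 (backspace): buf='KITD' cursor=0
After op 4 (delete): buf='ITD' cursor=0
After op 5 (insert('Y')): buf='YITD' cursor=1

Answer: 1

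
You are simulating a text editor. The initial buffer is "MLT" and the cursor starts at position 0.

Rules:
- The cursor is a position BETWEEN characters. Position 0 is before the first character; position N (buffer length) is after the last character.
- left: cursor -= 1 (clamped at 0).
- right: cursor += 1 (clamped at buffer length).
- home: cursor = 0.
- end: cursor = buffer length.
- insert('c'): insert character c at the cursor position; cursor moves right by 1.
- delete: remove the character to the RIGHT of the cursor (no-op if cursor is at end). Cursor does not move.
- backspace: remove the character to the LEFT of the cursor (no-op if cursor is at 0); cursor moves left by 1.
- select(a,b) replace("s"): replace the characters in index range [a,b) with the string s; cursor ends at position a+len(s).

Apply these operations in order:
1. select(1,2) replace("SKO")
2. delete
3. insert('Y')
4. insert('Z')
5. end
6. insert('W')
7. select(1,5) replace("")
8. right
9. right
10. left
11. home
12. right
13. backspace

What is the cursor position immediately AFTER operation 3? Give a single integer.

Answer: 5

Derivation:
After op 1 (select(1,2) replace("SKO")): buf='MSKOT' cursor=4
After op 2 (delete): buf='MSKO' cursor=4
After op 3 (insert('Y')): buf='MSKOY' cursor=5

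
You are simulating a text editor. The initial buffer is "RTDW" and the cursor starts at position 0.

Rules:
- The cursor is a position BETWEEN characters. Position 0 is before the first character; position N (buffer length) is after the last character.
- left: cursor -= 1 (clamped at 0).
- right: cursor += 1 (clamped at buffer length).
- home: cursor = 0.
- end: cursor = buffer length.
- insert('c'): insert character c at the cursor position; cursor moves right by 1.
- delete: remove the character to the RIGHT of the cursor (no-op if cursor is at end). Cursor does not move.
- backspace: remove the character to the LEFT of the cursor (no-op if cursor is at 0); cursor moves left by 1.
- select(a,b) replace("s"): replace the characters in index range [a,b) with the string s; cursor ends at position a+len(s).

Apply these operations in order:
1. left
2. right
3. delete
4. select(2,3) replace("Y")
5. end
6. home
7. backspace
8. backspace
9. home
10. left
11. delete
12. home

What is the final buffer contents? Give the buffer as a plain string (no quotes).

Answer: DY

Derivation:
After op 1 (left): buf='RTDW' cursor=0
After op 2 (right): buf='RTDW' cursor=1
After op 3 (delete): buf='RDW' cursor=1
After op 4 (select(2,3) replace("Y")): buf='RDY' cursor=3
After op 5 (end): buf='RDY' cursor=3
After op 6 (home): buf='RDY' cursor=0
After op 7 (backspace): buf='RDY' cursor=0
After op 8 (backspace): buf='RDY' cursor=0
After op 9 (home): buf='RDY' cursor=0
After op 10 (left): buf='RDY' cursor=0
After op 11 (delete): buf='DY' cursor=0
After op 12 (home): buf='DY' cursor=0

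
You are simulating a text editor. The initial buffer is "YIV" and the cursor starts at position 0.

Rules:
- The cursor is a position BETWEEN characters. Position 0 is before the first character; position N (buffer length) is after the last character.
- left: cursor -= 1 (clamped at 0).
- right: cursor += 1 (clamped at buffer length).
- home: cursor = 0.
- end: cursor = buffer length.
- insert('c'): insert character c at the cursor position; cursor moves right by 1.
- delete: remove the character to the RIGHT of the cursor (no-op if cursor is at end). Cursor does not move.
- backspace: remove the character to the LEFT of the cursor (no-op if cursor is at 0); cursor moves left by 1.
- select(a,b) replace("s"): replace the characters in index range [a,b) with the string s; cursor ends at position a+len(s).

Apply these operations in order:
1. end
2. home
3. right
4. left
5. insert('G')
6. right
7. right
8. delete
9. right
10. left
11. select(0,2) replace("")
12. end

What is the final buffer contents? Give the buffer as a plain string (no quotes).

After op 1 (end): buf='YIV' cursor=3
After op 2 (home): buf='YIV' cursor=0
After op 3 (right): buf='YIV' cursor=1
After op 4 (left): buf='YIV' cursor=0
After op 5 (insert('G')): buf='GYIV' cursor=1
After op 6 (right): buf='GYIV' cursor=2
After op 7 (right): buf='GYIV' cursor=3
After op 8 (delete): buf='GYI' cursor=3
After op 9 (right): buf='GYI' cursor=3
After op 10 (left): buf='GYI' cursor=2
After op 11 (select(0,2) replace("")): buf='I' cursor=0
After op 12 (end): buf='I' cursor=1

Answer: I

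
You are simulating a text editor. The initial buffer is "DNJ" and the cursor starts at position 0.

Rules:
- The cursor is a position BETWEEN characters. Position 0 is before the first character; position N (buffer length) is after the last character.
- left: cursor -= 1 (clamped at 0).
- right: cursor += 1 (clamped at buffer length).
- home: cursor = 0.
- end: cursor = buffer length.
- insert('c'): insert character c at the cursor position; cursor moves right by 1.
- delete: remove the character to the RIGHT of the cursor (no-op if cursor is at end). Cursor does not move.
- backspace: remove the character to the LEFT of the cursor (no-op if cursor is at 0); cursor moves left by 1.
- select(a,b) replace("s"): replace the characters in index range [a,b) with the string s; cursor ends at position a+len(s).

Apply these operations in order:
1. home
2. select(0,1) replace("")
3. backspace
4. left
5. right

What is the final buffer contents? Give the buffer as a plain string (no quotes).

Answer: NJ

Derivation:
After op 1 (home): buf='DNJ' cursor=0
After op 2 (select(0,1) replace("")): buf='NJ' cursor=0
After op 3 (backspace): buf='NJ' cursor=0
After op 4 (left): buf='NJ' cursor=0
After op 5 (right): buf='NJ' cursor=1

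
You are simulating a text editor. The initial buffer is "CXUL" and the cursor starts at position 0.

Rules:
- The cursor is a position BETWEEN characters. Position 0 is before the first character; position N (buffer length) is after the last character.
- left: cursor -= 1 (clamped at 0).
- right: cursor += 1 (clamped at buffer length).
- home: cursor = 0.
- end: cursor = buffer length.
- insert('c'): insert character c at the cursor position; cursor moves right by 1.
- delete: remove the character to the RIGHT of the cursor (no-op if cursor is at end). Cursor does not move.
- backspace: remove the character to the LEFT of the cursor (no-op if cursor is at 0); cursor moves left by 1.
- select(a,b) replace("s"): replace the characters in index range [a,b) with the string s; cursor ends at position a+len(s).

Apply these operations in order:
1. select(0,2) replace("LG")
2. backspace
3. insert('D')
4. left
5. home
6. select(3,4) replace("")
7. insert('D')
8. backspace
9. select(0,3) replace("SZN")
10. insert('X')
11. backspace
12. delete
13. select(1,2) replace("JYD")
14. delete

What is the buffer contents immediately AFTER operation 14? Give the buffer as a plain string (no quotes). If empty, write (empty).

Answer: SJYD

Derivation:
After op 1 (select(0,2) replace("LG")): buf='LGUL' cursor=2
After op 2 (backspace): buf='LUL' cursor=1
After op 3 (insert('D')): buf='LDUL' cursor=2
After op 4 (left): buf='LDUL' cursor=1
After op 5 (home): buf='LDUL' cursor=0
After op 6 (select(3,4) replace("")): buf='LDU' cursor=3
After op 7 (insert('D')): buf='LDUD' cursor=4
After op 8 (backspace): buf='LDU' cursor=3
After op 9 (select(0,3) replace("SZN")): buf='SZN' cursor=3
After op 10 (insert('X')): buf='SZNX' cursor=4
After op 11 (backspace): buf='SZN' cursor=3
After op 12 (delete): buf='SZN' cursor=3
After op 13 (select(1,2) replace("JYD")): buf='SJYDN' cursor=4
After op 14 (delete): buf='SJYD' cursor=4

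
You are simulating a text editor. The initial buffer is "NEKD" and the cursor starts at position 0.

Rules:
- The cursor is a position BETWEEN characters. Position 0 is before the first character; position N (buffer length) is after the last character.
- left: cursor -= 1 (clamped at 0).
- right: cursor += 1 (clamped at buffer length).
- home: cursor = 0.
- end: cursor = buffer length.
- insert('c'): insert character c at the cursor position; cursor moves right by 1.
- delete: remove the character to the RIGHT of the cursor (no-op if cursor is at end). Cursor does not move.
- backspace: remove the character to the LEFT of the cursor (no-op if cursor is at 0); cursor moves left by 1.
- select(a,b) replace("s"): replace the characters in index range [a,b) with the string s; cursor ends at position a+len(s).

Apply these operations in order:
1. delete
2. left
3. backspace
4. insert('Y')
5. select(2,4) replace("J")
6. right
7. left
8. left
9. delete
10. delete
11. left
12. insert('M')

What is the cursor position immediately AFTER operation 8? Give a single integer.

After op 1 (delete): buf='EKD' cursor=0
After op 2 (left): buf='EKD' cursor=0
After op 3 (backspace): buf='EKD' cursor=0
After op 4 (insert('Y')): buf='YEKD' cursor=1
After op 5 (select(2,4) replace("J")): buf='YEJ' cursor=3
After op 6 (right): buf='YEJ' cursor=3
After op 7 (left): buf='YEJ' cursor=2
After op 8 (left): buf='YEJ' cursor=1

Answer: 1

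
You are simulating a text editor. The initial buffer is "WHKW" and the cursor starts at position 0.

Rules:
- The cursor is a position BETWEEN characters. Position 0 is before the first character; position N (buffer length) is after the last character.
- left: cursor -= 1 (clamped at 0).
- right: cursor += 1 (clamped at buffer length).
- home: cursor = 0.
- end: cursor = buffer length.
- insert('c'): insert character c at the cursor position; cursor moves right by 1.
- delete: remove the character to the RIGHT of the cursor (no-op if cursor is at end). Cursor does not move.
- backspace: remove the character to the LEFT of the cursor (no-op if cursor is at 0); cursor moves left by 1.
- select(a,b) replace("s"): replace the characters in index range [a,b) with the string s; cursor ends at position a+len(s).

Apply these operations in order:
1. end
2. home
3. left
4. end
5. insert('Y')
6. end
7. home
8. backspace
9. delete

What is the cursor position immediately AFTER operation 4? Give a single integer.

Answer: 4

Derivation:
After op 1 (end): buf='WHKW' cursor=4
After op 2 (home): buf='WHKW' cursor=0
After op 3 (left): buf='WHKW' cursor=0
After op 4 (end): buf='WHKW' cursor=4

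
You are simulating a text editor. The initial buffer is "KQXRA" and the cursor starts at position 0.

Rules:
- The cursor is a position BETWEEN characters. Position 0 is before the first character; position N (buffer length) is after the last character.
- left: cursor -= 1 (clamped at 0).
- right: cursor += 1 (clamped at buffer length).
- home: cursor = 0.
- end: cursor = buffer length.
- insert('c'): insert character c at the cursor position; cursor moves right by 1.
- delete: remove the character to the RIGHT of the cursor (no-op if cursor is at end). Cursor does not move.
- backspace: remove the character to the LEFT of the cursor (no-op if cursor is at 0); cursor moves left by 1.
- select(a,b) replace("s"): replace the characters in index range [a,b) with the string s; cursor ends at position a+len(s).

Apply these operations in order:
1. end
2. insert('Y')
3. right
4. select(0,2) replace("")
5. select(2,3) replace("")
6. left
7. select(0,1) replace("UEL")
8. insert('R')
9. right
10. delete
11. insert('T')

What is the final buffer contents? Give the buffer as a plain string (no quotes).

Answer: UELRRT

Derivation:
After op 1 (end): buf='KQXRA' cursor=5
After op 2 (insert('Y')): buf='KQXRAY' cursor=6
After op 3 (right): buf='KQXRAY' cursor=6
After op 4 (select(0,2) replace("")): buf='XRAY' cursor=0
After op 5 (select(2,3) replace("")): buf='XRY' cursor=2
After op 6 (left): buf='XRY' cursor=1
After op 7 (select(0,1) replace("UEL")): buf='UELRY' cursor=3
After op 8 (insert('R')): buf='UELRRY' cursor=4
After op 9 (right): buf='UELRRY' cursor=5
After op 10 (delete): buf='UELRR' cursor=5
After op 11 (insert('T')): buf='UELRRT' cursor=6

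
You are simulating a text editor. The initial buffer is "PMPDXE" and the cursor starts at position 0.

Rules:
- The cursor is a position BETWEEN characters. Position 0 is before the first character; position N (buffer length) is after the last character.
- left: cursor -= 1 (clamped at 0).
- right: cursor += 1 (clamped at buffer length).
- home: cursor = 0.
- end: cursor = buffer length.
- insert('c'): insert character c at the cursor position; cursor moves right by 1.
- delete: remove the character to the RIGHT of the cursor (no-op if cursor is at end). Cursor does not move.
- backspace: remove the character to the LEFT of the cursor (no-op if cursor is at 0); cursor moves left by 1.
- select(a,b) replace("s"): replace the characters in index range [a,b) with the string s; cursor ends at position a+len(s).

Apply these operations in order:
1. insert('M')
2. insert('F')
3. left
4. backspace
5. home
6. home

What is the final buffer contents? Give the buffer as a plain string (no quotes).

Answer: FPMPDXE

Derivation:
After op 1 (insert('M')): buf='MPMPDXE' cursor=1
After op 2 (insert('F')): buf='MFPMPDXE' cursor=2
After op 3 (left): buf='MFPMPDXE' cursor=1
After op 4 (backspace): buf='FPMPDXE' cursor=0
After op 5 (home): buf='FPMPDXE' cursor=0
After op 6 (home): buf='FPMPDXE' cursor=0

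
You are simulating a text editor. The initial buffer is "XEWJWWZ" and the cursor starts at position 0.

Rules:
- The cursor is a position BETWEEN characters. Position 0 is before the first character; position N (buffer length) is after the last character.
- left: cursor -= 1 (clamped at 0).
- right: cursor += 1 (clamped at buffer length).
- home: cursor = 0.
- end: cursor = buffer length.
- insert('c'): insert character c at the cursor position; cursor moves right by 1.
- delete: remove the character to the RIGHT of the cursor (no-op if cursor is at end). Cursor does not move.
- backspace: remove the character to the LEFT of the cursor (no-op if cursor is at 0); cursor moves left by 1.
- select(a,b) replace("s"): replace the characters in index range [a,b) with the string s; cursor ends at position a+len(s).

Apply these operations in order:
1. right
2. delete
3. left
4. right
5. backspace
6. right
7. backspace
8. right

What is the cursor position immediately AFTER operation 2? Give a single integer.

After op 1 (right): buf='XEWJWWZ' cursor=1
After op 2 (delete): buf='XWJWWZ' cursor=1

Answer: 1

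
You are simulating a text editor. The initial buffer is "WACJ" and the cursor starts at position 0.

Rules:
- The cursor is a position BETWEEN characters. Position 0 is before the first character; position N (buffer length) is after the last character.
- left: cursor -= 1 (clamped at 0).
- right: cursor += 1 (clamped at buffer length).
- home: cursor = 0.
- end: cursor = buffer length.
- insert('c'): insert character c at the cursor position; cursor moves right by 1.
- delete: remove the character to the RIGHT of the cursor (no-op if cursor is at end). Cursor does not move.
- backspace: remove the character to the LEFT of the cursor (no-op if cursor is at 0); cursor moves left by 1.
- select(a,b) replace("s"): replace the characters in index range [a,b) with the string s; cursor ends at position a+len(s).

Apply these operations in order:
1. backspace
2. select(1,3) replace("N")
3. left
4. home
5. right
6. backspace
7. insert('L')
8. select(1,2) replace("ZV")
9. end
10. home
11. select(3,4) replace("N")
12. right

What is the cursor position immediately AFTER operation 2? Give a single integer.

After op 1 (backspace): buf='WACJ' cursor=0
After op 2 (select(1,3) replace("N")): buf='WNJ' cursor=2

Answer: 2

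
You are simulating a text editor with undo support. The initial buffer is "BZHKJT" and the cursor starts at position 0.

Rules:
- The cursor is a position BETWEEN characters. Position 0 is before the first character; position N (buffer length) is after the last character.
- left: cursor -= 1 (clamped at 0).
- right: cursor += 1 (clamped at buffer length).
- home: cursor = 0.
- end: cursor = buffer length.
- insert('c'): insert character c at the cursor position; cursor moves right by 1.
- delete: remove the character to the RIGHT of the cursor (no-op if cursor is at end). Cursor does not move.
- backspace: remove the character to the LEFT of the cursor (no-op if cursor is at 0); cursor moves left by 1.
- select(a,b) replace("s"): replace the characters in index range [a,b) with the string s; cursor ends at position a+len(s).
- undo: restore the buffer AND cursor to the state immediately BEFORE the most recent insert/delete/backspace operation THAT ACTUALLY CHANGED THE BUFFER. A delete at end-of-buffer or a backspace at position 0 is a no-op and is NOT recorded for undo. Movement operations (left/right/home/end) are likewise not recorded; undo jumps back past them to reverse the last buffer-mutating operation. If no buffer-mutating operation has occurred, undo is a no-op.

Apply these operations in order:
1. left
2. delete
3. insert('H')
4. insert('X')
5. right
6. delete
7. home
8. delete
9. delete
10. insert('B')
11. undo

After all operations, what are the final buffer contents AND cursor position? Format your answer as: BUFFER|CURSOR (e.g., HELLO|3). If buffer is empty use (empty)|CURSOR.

Answer: ZKJT|0

Derivation:
After op 1 (left): buf='BZHKJT' cursor=0
After op 2 (delete): buf='ZHKJT' cursor=0
After op 3 (insert('H')): buf='HZHKJT' cursor=1
After op 4 (insert('X')): buf='HXZHKJT' cursor=2
After op 5 (right): buf='HXZHKJT' cursor=3
After op 6 (delete): buf='HXZKJT' cursor=3
After op 7 (home): buf='HXZKJT' cursor=0
After op 8 (delete): buf='XZKJT' cursor=0
After op 9 (delete): buf='ZKJT' cursor=0
After op 10 (insert('B')): buf='BZKJT' cursor=1
After op 11 (undo): buf='ZKJT' cursor=0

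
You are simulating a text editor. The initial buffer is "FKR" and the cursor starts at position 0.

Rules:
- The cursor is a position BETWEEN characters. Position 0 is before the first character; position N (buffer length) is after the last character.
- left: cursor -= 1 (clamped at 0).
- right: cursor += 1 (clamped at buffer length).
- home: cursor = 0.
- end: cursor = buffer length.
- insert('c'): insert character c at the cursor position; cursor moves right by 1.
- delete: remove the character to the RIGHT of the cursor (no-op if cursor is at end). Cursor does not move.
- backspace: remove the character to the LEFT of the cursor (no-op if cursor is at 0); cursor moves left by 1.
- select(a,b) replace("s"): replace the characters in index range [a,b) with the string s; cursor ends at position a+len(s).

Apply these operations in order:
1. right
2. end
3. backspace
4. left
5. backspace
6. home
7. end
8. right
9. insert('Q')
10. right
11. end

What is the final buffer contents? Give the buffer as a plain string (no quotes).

Answer: KQ

Derivation:
After op 1 (right): buf='FKR' cursor=1
After op 2 (end): buf='FKR' cursor=3
After op 3 (backspace): buf='FK' cursor=2
After op 4 (left): buf='FK' cursor=1
After op 5 (backspace): buf='K' cursor=0
After op 6 (home): buf='K' cursor=0
After op 7 (end): buf='K' cursor=1
After op 8 (right): buf='K' cursor=1
After op 9 (insert('Q')): buf='KQ' cursor=2
After op 10 (right): buf='KQ' cursor=2
After op 11 (end): buf='KQ' cursor=2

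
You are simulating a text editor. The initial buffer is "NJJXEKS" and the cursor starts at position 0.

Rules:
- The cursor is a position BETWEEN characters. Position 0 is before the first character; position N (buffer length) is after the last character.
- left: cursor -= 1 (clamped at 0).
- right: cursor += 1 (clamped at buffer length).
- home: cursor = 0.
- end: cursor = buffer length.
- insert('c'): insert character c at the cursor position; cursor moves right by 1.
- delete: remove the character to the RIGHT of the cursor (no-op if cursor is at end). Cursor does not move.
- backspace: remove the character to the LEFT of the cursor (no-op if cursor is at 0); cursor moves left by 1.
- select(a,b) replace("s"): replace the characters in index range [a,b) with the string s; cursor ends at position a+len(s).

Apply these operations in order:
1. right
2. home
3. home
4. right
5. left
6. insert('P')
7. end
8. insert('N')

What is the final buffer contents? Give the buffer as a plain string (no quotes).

Answer: PNJJXEKSN

Derivation:
After op 1 (right): buf='NJJXEKS' cursor=1
After op 2 (home): buf='NJJXEKS' cursor=0
After op 3 (home): buf='NJJXEKS' cursor=0
After op 4 (right): buf='NJJXEKS' cursor=1
After op 5 (left): buf='NJJXEKS' cursor=0
After op 6 (insert('P')): buf='PNJJXEKS' cursor=1
After op 7 (end): buf='PNJJXEKS' cursor=8
After op 8 (insert('N')): buf='PNJJXEKSN' cursor=9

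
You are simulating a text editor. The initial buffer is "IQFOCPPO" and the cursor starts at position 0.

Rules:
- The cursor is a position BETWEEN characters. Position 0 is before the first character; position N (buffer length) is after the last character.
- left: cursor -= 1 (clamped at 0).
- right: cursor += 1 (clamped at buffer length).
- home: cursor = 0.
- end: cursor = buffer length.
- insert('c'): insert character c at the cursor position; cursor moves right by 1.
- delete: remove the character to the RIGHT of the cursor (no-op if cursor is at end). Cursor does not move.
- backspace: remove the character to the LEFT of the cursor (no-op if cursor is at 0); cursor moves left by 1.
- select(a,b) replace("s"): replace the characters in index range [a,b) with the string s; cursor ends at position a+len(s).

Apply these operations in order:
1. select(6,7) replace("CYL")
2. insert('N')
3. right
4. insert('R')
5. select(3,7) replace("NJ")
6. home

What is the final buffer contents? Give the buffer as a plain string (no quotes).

Answer: IQFNJYLNOR

Derivation:
After op 1 (select(6,7) replace("CYL")): buf='IQFOCPCYLO' cursor=9
After op 2 (insert('N')): buf='IQFOCPCYLNO' cursor=10
After op 3 (right): buf='IQFOCPCYLNO' cursor=11
After op 4 (insert('R')): buf='IQFOCPCYLNOR' cursor=12
After op 5 (select(3,7) replace("NJ")): buf='IQFNJYLNOR' cursor=5
After op 6 (home): buf='IQFNJYLNOR' cursor=0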